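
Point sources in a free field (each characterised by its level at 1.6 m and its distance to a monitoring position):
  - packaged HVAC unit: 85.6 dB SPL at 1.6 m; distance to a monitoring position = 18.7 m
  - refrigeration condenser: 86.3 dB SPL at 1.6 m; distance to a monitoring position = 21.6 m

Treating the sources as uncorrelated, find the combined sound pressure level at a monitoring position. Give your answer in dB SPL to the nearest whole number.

67 dB SPL

Propagate each source to the receiver with L = L_ref − 20·log₁₀(r/r_ref), then add intensities.
packaged HVAC unit: 85.6 − 20·log₁₀(18.7/1.6) = 85.6 − 21.35 = 64.25 dB SPL.
refrigeration condenser: 86.3 − 20·log₁₀(21.6/1.6) = 86.3 − 22.61 = 63.69 dB SPL.
Σ 10^(L/10) = 4.999e+06 → L_total = 10·log₁₀(4.999e+06) = 66.99 dB SPL.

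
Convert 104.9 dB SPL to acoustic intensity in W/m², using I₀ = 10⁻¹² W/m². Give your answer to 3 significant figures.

0.0309 W/m²

I/I₀ = 10^(104.9/10) = 3.09e+10, so I = 3.09e+10 × 10⁻¹² W/m².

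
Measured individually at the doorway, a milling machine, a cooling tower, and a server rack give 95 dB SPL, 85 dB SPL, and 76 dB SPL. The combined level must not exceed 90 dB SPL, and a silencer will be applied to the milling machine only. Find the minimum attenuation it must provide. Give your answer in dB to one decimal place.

The untreated sources together contribute 10^(85/10) + 10^(76/10) = 3.560e+08, i.e. 85.51 dB SPL.
To meet 90 dB SPL overall, the treated milling machine may contribute at most 10^(90/10) − 3.560e+08 = 6.440e+08, i.e. 88.09 dB SPL.
Required insertion loss = 95 − 88.09 = 6.91 dB.

6.9 dB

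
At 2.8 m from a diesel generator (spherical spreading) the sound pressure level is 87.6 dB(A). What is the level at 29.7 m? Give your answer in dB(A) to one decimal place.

Point-source attenuation: ΔL = 20·log₁₀(r₂/r₁) = 20·log₁₀(29.7/2.8) = 20.512 dB.
L₂ = 87.6 − 20·log₁₀(29.7/2.8) = 87.6 − 20.512 = 67.09 dB(A).

67.1 dB(A)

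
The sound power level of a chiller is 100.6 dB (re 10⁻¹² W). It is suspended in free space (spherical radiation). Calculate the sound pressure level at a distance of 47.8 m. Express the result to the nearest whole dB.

L_p = L_w − 10·log₁₀(4π·r²) with r = 47.8 m.
4π·r² = 2.871e+04 m², 10·log₁₀ of that is 44.581 dB.
L_p = 100.6 − 44.581 = 56.02 dB.

56 dB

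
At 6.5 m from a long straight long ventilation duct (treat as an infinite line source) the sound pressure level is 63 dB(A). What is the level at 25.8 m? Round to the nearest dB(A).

57 dB(A)

Line-source attenuation: ΔL = 10·log₁₀(r₂/r₁) = 10·log₁₀(25.8/6.5) = 5.987 dB.
L₂ = 63 − 10·log₁₀(25.8/6.5) = 63 − 5.987 = 57.01 dB(A).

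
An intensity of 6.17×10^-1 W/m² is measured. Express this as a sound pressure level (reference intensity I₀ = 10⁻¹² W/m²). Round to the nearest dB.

118 dB

I/I₀ = 6.17×10^-1/10⁻¹² = 6.17×10^11, and L = 10·log₁₀(I/I₀).
L = 10·(0.7903 + 11) = 117.90 dB.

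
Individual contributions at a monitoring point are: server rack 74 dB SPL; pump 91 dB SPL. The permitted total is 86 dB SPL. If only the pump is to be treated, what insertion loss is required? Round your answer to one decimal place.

Everything except the pump sums to 10^(74/10) = 2.512e+07 in linear terms, 74.00 dB SPL.
To meet 86 dB SPL overall, the treated pump may contribute at most 10^(86/10) − 2.512e+07 = 3.730e+08, i.e. 85.72 dB SPL.
So the pump must be reduced from 91 to 85.72 dB SPL: IL = 5.28 dB.

5.3 dB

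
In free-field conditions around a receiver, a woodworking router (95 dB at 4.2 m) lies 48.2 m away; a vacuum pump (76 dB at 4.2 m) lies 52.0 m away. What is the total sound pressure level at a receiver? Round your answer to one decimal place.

First find each source's level at the receiver (point-source: −20·log₁₀(r/r_ref)), then combine on an intensity basis.
woodworking router: 95 − 20·log₁₀(48.2/4.2) = 95 − 21.20 = 73.80 dB.
vacuum pump: 76 − 20·log₁₀(52.0/4.2) = 76 − 21.86 = 54.14 dB.
Σ 10^(L/10) = 2.427e+07 → L_total = 10·log₁₀(2.427e+07) = 73.85 dB.

73.9 dB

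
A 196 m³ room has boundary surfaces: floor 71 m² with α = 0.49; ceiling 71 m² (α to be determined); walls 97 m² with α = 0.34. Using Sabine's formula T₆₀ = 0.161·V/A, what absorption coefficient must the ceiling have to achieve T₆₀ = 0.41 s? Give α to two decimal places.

Required total absorption A = 0.161·196/0.41 = 76.97 m².
Absorption from the other surfaces = 71·0.49 + 97·0.34 = 67.77 m², so the ceiling must supply 9.20 m² over 71 m².
α = 9.20/71 = 0.130.

0.13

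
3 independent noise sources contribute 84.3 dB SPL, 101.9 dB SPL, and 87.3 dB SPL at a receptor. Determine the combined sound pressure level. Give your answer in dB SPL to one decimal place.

102.1 dB SPL

Incoherent sources combine by intensity addition: L_total = 10·log₁₀(Σ 10^(L_i/10)).
Σ 10^(L/10) = 10^(84.3/10) + 10^(101.9/10) + 10^(87.3/10) = 1.629e+10.
L_total = 10·log₁₀(1.629e+10) = 102.12 dB SPL.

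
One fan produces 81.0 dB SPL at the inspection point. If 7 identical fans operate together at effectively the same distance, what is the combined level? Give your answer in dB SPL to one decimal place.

N identical incoherent sources raise the level by 10·log₁₀ N.
L_total = 81.0 + 10·log₁₀(7) = 81.0 + 8.451 = 89.45 dB SPL.

89.5 dB SPL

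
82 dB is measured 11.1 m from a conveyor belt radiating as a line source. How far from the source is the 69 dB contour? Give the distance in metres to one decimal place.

The 13.0 dB drop corresponds to a distance ratio of 10^(13.0/10) for a line source.
r₂ = 11.1·10^((82−69)/10) = 11.1·10^(13.0/10) = 221.47 m.

221.5 m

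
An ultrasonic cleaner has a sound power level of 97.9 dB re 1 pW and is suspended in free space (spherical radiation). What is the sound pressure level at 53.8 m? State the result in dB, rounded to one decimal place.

Free-field spherical radiation: L_p = L_w − 10·log₁₀(4π·r²), r = 53.8 m.
4π·r² = 3.637e+04 m², 10·log₁₀ of that is 45.608 dB.
L_p = 97.9 − 45.608 = 52.29 dB.

52.3 dB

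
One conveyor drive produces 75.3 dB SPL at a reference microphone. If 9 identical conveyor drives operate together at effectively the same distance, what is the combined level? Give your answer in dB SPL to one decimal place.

84.8 dB SPL

L_total = L₁ + 10·log₁₀ N for N identical incoherent sources.
L_total = 75.3 + 10·log₁₀(9) = 75.3 + 9.542 = 84.84 dB SPL.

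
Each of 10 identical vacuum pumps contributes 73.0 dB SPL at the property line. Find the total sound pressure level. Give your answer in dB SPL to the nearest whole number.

N identical incoherent sources raise the level by 10·log₁₀ N.
L_total = 73.0 + 10·log₁₀(10) = 73.0 + 10.000 = 83.00 dB SPL.

83 dB SPL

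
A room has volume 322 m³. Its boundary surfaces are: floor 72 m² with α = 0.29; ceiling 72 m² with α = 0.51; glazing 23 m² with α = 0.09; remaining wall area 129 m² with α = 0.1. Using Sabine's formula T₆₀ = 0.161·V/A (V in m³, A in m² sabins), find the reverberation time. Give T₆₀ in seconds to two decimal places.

0.71 s

Total absorption A = 72·0.29 + 72·0.51 + 23·0.09 + 129·0.1 = 72.57 m² sabins.
T₆₀ = 0.161 × 322 / 72.57 = 0.714 s.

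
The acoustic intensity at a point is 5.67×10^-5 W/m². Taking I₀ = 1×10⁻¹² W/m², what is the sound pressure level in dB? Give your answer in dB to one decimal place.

Dividing by I₀ shifts the exponent by 12: I/I₀ = 5.67×10^7.
L = 10·(0.7536 + 7) = 77.54 dB.

77.5 dB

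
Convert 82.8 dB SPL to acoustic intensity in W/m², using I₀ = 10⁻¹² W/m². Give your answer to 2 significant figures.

0.00019 W/m²

I = I₀·10^(L/10) = 10⁻¹² × 10^(82.8/10) = 10^(-3.720).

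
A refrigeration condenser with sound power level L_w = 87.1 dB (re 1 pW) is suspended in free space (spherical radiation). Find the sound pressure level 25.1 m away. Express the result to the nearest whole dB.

48 dB

L_p = L_w − 10·log₁₀(4π·r²) with r = 25.1 m.
4π·r² = 7917 m², 10·log₁₀ of that is 38.986 dB.
L_p = 87.1 − 38.986 = 48.11 dB.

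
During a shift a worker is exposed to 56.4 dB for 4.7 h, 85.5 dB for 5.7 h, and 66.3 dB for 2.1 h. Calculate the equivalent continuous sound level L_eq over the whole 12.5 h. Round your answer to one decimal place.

Weight each interval's intensity by its duration and average over T = 12.5 h:
Σ tᵢ·10^(Lᵢ/10) = 4.7·10^(56.4/10) + 5.7·10^(85.5/10) + 2.1·10^(66.3/10) = 2.033e+09.
L_eq = 10·log₁₀(2.033e+09/12.5) = 82.11 dB.

82.1 dB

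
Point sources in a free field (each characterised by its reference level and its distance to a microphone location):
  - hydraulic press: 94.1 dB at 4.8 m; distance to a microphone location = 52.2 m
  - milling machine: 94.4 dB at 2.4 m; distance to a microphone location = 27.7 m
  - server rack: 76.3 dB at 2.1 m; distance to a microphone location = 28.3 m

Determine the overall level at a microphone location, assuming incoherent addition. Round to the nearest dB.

First find each source's level at the receiver (point-source: −20·log₁₀(r/r_ref)), then combine on an intensity basis.
hydraulic press: 94.1 − 20·log₁₀(52.2/4.8) = 94.1 − 20.73 = 73.37 dB.
milling machine: 94.4 − 20·log₁₀(27.7/2.4) = 94.4 − 21.25 = 73.15 dB.
server rack: 76.3 − 20·log₁₀(28.3/2.1) = 76.3 − 22.59 = 53.71 dB.
Σ 10^(L/10) = 4.264e+07 → L_total = 10·log₁₀(4.264e+07) = 76.30 dB.

76 dB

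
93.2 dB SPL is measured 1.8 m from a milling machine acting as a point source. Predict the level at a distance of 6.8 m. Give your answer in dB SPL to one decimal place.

81.7 dB SPL

Spherical spreading from a point source gives a 20·log₁₀(r₂/r₁) drop.
L₂ = 93.2 − 20·log₁₀(6.8/1.8) = 93.2 − 11.545 = 81.66 dB SPL.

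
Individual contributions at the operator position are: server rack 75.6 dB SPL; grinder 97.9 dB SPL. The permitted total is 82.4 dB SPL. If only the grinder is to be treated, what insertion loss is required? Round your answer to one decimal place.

Everything except the grinder sums to 10^(75.6/10) = 3.631e+07 in linear terms, 75.60 dB SPL.
To meet 82.4 dB SPL overall, the treated grinder may contribute at most 10^(82.4/10) − 3.631e+07 = 1.375e+08, i.e. 81.38 dB SPL.
So the grinder must be reduced from 97.9 to 81.38 dB SPL: IL = 16.52 dB.

16.5 dB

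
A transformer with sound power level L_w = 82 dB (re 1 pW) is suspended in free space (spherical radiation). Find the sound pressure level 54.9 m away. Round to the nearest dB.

The power spreads over a sphere of area 4π·r², so L_p = L_w − 10·log₁₀(4π·r²).
4π·r² = 3.788e+04 m², 10·log₁₀ of that is 45.784 dB.
L_p = 82 − 45.784 = 36.22 dB.

36 dB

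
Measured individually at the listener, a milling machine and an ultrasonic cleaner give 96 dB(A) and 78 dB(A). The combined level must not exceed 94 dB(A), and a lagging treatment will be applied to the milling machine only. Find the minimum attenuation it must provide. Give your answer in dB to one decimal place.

The untreated sources together contribute 10^(78/10) = 6.310e+07, i.e. 78.00 dB(A).
To meet 94 dB(A) overall, the treated milling machine may contribute at most 10^(94/10) − 6.310e+07 = 2.449e+09, i.e. 93.89 dB(A).
So the milling machine must be reduced from 96 to 93.89 dB(A): IL = 2.11 dB.

2.1 dB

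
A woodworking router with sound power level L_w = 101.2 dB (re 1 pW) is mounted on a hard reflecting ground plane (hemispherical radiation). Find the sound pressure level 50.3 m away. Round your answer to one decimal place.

59.2 dB

L_p = L_w − 10·log₁₀(2π·r²) with r = 50.3 m.
2π·r² = 1.59e+04 m², 10·log₁₀ of that is 42.013 dB.
L_p = 101.2 − 42.013 = 59.19 dB.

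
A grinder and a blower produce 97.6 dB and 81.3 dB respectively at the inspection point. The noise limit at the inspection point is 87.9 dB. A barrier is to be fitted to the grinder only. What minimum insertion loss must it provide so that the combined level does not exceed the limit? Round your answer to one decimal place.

10.8 dB

The untreated sources together contribute 10^(81.3/10) = 1.349e+08, i.e. 81.30 dB.
The limit corresponds to 10^(87.9/10) = 6.166e+08; subtracting the fixed part leaves 4.817e+08 for the grinder, i.e. 86.83 dB.
So the grinder must be reduced from 97.6 to 86.83 dB: IL = 10.77 dB.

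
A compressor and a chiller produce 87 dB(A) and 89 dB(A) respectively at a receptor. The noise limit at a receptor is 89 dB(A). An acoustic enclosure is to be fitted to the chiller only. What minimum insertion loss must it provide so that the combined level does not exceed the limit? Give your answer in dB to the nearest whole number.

4 dB

The untreated sources together contribute 10^(87/10) = 5.012e+08, i.e. 87.00 dB(A).
To meet 89 dB(A) overall, the treated chiller may contribute at most 10^(89/10) − 5.012e+08 = 2.931e+08, i.e. 84.67 dB(A).
Required insertion loss = 89 − 84.67 = 4.33 dB.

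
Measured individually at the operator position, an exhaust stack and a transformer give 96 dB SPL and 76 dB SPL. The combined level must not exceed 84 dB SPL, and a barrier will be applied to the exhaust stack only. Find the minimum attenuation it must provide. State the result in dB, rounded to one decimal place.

Fixed contribution from the other source: Σ 10^(L/10) = 10^(76/10) = 3.981e+07 (76.00 dB SPL).
To meet 84 dB SPL overall, the treated exhaust stack may contribute at most 10^(84/10) − 3.981e+07 = 2.114e+08, i.e. 83.25 dB SPL.
Required insertion loss = 96 − 83.25 = 12.75 dB.

12.7 dB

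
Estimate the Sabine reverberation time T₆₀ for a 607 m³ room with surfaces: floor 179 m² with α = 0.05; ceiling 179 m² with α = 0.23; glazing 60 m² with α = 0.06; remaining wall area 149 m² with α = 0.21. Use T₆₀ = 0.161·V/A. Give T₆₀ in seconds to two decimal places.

Total absorption A = 179·0.05 + 179·0.23 + 60·0.06 + 149·0.21 = 85.01 m² sabins.
T₆₀ = 0.161 × 607 / 85.01 = 1.150 s.

1.15 s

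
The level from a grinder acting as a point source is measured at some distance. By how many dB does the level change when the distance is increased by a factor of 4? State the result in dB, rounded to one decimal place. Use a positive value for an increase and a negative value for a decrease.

With spherical spreading the level changes by −20·log₁₀(r₂/r₁).
ΔL = −20·log₁₀(4) = -12.04 dB.

-12.0 dB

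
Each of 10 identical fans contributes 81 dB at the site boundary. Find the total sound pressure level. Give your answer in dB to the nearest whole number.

N identical incoherent sources raise the level by 10·log₁₀ N.
L_total = 81 + 10·log₁₀(10) = 81 + 10.000 = 91.00 dB.

91 dB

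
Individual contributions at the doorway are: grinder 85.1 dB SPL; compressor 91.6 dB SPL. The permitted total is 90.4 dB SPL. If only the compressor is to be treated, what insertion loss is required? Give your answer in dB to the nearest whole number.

3 dB

Fixed contribution from the other source: Σ 10^(L/10) = 10^(85.1/10) = 3.236e+08 (85.10 dB SPL).
The limit corresponds to 10^(90.4/10) = 1.096e+09; subtracting the fixed part leaves 7.729e+08 for the compressor, i.e. 88.88 dB SPL.
So the compressor must be reduced from 91.6 to 88.88 dB SPL: IL = 2.72 dB.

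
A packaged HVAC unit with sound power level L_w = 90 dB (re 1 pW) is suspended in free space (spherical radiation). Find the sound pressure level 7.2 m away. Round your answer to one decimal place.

61.9 dB

Free-field spherical radiation: L_p = L_w − 10·log₁₀(4π·r²), r = 7.2 m.
4π·r² = 651.4 m², 10·log₁₀ of that is 28.139 dB.
L_p = 90 − 28.139 = 61.86 dB.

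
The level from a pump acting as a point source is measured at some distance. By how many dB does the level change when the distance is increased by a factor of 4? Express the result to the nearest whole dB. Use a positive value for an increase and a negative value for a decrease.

A point source loses 6 dB per doubling of distance; generally ΔL = −20·log₁₀(r₂/r₁).
ΔL = −20·log₁₀(4) = -12.04 dB.

-12 dB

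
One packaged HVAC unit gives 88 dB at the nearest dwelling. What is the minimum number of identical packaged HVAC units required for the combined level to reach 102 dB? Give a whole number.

Need L₁ + 10·log₁₀ N ≥ 102, i.e. log₁₀ N ≥ 1.40.
N ≥ 10^(14.0/10) = 25.119, so N = 26.

26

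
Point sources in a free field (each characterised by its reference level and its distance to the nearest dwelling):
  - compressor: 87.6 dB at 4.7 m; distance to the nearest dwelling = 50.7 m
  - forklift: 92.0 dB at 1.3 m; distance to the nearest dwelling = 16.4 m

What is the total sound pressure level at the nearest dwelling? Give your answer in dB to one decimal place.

71.7 dB

Apply inverse-square spreading to bring every level to the receiver, then sum 10^(L/10).
compressor: 87.6 − 20·log₁₀(50.7/4.7) = 87.6 − 20.66 = 66.94 dB.
forklift: 92.0 − 20·log₁₀(16.4/1.3) = 92.0 − 22.02 = 69.98 dB.
Σ 10^(L/10) = 1.490e+07 → L_total = 10·log₁₀(1.490e+07) = 71.73 dB.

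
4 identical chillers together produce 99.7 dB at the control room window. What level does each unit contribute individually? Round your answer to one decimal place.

For N identical incoherent sources L_total = L₁ + 10·log₁₀ N, so L₁ = 99.7 − 10·log₁₀(4) = 99.7 − 6.021.

93.7 dB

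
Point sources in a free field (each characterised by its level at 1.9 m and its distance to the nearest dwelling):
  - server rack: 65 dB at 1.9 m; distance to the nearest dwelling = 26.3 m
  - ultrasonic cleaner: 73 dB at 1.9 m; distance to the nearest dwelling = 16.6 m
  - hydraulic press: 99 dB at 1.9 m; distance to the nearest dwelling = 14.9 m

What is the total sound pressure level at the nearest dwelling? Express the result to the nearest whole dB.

81 dB

Apply inverse-square spreading to bring every level to the receiver, then sum 10^(L/10).
server rack: 65 − 20·log₁₀(26.3/1.9) = 65 − 22.82 = 42.18 dB.
ultrasonic cleaner: 73 − 20·log₁₀(16.6/1.9) = 73 − 18.83 = 54.17 dB.
hydraulic press: 99 − 20·log₁₀(14.9/1.9) = 99 − 17.89 = 81.11 dB.
Σ 10^(L/10) = 1.294e+08 → L_total = 10·log₁₀(1.294e+08) = 81.12 dB.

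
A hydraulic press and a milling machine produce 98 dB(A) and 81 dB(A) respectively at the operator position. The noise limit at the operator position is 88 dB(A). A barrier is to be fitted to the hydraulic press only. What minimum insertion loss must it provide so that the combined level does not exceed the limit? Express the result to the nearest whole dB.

11 dB

The untreated sources together contribute 10^(81/10) = 1.259e+08, i.e. 81.00 dB(A).
The limit corresponds to 10^(88/10) = 6.310e+08; subtracting the fixed part leaves 5.051e+08 for the hydraulic press, i.e. 87.03 dB(A).
So the hydraulic press must be reduced from 98 to 87.03 dB(A): IL = 10.97 dB.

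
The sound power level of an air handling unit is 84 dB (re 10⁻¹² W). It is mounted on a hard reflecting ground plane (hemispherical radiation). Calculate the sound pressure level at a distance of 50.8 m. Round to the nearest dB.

L_p = L_w − 10·log₁₀(2π·r²) with r = 50.8 m.
2π·r² = 1.621e+04 m², 10·log₁₀ of that is 42.099 dB.
L_p = 84 − 42.099 = 41.90 dB.

42 dB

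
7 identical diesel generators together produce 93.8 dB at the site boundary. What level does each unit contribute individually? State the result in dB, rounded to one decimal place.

Dividing the total intensity by 7 lowers the level by 10·log₁₀ 7 = 8.451 dB: L₁ = 93.8 − 8.451.

85.3 dB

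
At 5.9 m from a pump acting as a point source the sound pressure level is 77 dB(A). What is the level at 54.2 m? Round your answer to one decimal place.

57.7 dB(A)

For a point source, L₂ = L₁ − 20·log₁₀(r₂/r₁).
L₂ = 77 − 20·log₁₀(54.2/5.9) = 77 − 19.263 = 57.74 dB(A).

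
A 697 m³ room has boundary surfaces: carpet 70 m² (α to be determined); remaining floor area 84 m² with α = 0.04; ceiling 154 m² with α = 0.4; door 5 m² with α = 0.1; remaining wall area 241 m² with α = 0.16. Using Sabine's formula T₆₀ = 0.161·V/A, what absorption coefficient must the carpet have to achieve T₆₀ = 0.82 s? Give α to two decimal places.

0.47

A = 0.161·V/T₆₀ = 0.161·697/0.82 = 136.85 m² sabins.
Absorption from the other surfaces = 84·0.04 + 154·0.4 + 5·0.1 + 241·0.16 = 104.02 m², so the carpet must supply 32.83 m² over 70 m².
α = 32.83/70 = 0.469.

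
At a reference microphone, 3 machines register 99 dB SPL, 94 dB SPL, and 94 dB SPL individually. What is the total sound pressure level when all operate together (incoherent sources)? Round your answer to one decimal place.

101.1 dB SPL

For uncorrelated sources the intensities add, so convert each level to linear form, sum, and take 10·log₁₀ of the total.
Σ 10^(L/10) = 10^(99/10) + 10^(94/10) + 10^(94/10) = 1.297e+10.
L_total = 10·log₁₀(1.297e+10) = 101.13 dB SPL.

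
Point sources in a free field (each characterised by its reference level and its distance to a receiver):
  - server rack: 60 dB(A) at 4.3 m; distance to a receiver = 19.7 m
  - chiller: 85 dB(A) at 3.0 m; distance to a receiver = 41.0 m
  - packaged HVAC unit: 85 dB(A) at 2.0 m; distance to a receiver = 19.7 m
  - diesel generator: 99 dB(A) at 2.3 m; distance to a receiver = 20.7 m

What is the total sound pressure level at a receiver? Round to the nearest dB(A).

80 dB(A)

Propagate each source to the receiver with L = L_ref − 20·log₁₀(r/r_ref), then add intensities.
server rack: 60 − 20·log₁₀(19.7/4.3) = 60 − 13.22 = 46.78 dB(A).
chiller: 85 − 20·log₁₀(41.0/3.0) = 85 − 22.71 = 62.29 dB(A).
packaged HVAC unit: 85 − 20·log₁₀(19.7/2.0) = 85 − 19.87 = 65.13 dB(A).
diesel generator: 99 − 20·log₁₀(20.7/2.3) = 99 − 19.08 = 79.92 dB(A).
Σ 10^(L/10) = 1.031e+08 → L_total = 10·log₁₀(1.031e+08) = 80.13 dB(A).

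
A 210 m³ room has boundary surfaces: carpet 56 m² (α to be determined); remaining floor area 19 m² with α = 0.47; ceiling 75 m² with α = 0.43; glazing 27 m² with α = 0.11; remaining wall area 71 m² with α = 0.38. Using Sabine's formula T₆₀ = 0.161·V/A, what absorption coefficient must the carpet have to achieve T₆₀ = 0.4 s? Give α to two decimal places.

A = 0.161·V/T₆₀ = 0.161·210/0.4 = 84.53 m² sabins.
Absorption from the other surfaces = 19·0.47 + 75·0.43 + 27·0.11 + 71·0.38 = 71.13 m², so the carpet must supply 13.40 m² over 56 m².
α = 13.40/56 = 0.239.

0.24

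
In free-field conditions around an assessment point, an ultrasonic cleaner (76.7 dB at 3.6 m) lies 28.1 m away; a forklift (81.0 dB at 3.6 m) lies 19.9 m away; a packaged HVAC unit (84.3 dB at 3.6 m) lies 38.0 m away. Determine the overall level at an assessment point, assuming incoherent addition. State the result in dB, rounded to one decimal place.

Propagate each source to the receiver with L = L_ref − 20·log₁₀(r/r_ref), then add intensities.
ultrasonic cleaner: 76.7 − 20·log₁₀(28.1/3.6) = 76.7 − 17.85 = 58.85 dB.
forklift: 81.0 − 20·log₁₀(19.9/3.6) = 81.0 − 14.85 = 66.15 dB.
packaged HVAC unit: 84.3 − 20·log₁₀(38.0/3.6) = 84.3 − 20.47 = 63.83 dB.
Σ 10^(L/10) = 7.303e+06 → L_total = 10·log₁₀(7.303e+06) = 68.64 dB.

68.6 dB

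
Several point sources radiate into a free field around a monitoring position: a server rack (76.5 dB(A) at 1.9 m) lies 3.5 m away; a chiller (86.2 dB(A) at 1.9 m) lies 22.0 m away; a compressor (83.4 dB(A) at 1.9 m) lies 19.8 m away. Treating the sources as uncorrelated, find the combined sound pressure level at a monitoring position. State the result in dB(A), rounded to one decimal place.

First find each source's level at the receiver (point-source: −20·log₁₀(r/r_ref)), then combine on an intensity basis.
server rack: 76.5 − 20·log₁₀(3.5/1.9) = 76.5 − 5.31 = 71.19 dB(A).
chiller: 86.2 − 20·log₁₀(22.0/1.9) = 86.2 − 21.27 = 64.93 dB(A).
compressor: 83.4 − 20·log₁₀(19.8/1.9) = 83.4 − 20.36 = 63.04 dB(A).
Σ 10^(L/10) = 1.829e+07 → L_total = 10·log₁₀(1.829e+07) = 72.62 dB(A).

72.6 dB(A)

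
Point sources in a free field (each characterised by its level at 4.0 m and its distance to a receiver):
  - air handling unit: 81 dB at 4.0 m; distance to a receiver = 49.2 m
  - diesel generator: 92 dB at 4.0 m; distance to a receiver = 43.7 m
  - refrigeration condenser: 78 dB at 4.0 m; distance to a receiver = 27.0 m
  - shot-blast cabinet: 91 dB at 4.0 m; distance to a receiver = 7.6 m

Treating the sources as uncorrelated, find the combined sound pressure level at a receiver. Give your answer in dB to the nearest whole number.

Propagate each source to the receiver with L = L_ref − 20·log₁₀(r/r_ref), then add intensities.
air handling unit: 81 − 20·log₁₀(49.2/4.0) = 81 − 21.80 = 59.20 dB.
diesel generator: 92 − 20·log₁₀(43.7/4.0) = 92 − 20.77 = 71.23 dB.
refrigeration condenser: 78 − 20·log₁₀(27.0/4.0) = 78 − 16.59 = 61.41 dB.
shot-blast cabinet: 91 − 20·log₁₀(7.6/4.0) = 91 − 5.58 = 85.42 dB.
Σ 10^(L/10) = 3.642e+08 → L_total = 10·log₁₀(3.642e+08) = 85.61 dB.

86 dB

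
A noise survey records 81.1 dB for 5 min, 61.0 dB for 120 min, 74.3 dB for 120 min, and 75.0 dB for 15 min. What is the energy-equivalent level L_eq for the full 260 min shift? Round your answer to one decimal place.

72.4 dB

The energy average is taken in the linear domain: L_eq = 10·log₁₀[(Σ tᵢ·10^(Lᵢ/10))/T], T = 260 min.
Σ tᵢ·10^(Lᵢ/10) = 5·10^(81.1/10) + 120·10^(61.0/10) + 120·10^(74.3/10) + 15·10^(75.0/10) = 4.499e+09.
L_eq = 10·log₁₀(4.499e+09/260) = 72.38 dB.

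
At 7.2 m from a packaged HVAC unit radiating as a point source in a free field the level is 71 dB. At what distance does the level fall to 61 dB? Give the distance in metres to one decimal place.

For a point source L₁ − L₂ = 20·log₁₀(r₂/r₁), so r₂ = r₁·10^((L₁−L₂)/20).
r₂ = 7.2·10^((71−61)/20) = 7.2·10^(10.0/20) = 22.77 m.

22.8 m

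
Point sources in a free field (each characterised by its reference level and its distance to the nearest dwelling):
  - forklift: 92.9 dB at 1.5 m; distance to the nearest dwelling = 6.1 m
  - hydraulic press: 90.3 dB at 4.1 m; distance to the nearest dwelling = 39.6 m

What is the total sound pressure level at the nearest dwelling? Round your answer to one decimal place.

81.1 dB

First find each source's level at the receiver (point-source: −20·log₁₀(r/r_ref)), then combine on an intensity basis.
forklift: 92.9 − 20·log₁₀(6.1/1.5) = 92.9 − 12.18 = 80.72 dB.
hydraulic press: 90.3 − 20·log₁₀(39.6/4.1) = 90.3 − 19.70 = 70.60 dB.
Σ 10^(L/10) = 1.294e+08 → L_total = 10·log₁₀(1.294e+08) = 81.12 dB.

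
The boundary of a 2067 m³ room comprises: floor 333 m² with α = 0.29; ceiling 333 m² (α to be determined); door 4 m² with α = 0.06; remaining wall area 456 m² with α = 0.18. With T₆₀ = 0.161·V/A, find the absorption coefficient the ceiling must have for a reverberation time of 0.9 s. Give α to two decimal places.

Required total absorption A = 0.161·2067/0.9 = 369.76 m².
Absorption from the other surfaces = 333·0.29 + 4·0.06 + 456·0.18 = 178.89 m², so the ceiling must supply 190.87 m² over 333 m².
α = 190.87/333 = 0.573.

0.57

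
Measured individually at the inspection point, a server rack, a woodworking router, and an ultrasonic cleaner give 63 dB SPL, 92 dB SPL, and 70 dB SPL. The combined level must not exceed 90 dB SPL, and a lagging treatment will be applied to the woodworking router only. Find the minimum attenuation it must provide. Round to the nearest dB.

Fixed contribution from the other sources: Σ 10^(L/10) = 10^(63/10) + 10^(70/10) = 1.200e+07 (70.79 dB SPL).
The limit corresponds to 10^(90/10) = 1.000e+09; subtracting the fixed part leaves 9.880e+08 for the woodworking router, i.e. 89.95 dB SPL.
So the woodworking router must be reduced from 92 to 89.95 dB SPL: IL = 2.05 dB.

2 dB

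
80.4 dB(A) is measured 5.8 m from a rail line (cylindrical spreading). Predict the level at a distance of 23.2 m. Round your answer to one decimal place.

Line-source attenuation: ΔL = 10·log₁₀(r₂/r₁) = 10·log₁₀(23.2/5.8) = 6.021 dB.
L₂ = 80.4 − 10·log₁₀(23.2/5.8) = 80.4 − 6.021 = 74.38 dB(A).

74.4 dB(A)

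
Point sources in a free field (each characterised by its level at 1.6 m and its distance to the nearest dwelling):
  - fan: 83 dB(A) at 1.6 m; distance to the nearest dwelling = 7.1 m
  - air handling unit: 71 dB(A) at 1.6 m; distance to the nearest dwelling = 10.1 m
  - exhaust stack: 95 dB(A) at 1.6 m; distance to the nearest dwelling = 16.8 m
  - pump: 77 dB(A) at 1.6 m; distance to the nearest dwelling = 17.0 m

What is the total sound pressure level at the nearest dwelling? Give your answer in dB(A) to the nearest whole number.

76 dB(A)

Apply inverse-square spreading to bring every level to the receiver, then sum 10^(L/10).
fan: 83 − 20·log₁₀(7.1/1.6) = 83 − 12.94 = 70.06 dB(A).
air handling unit: 71 − 20·log₁₀(10.1/1.6) = 71 − 16.00 = 55.00 dB(A).
exhaust stack: 95 − 20·log₁₀(16.8/1.6) = 95 − 20.42 = 74.58 dB(A).
pump: 77 − 20·log₁₀(17.0/1.6) = 77 − 20.53 = 56.47 dB(A).
Σ 10^(L/10) = 3.958e+07 → L_total = 10·log₁₀(3.958e+07) = 75.97 dB(A).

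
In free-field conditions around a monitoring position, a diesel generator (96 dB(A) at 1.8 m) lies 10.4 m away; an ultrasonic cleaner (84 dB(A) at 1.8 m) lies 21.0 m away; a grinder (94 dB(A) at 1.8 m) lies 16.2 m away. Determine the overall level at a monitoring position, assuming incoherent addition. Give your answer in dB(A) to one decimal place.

Apply inverse-square spreading to bring every level to the receiver, then sum 10^(L/10).
diesel generator: 96 − 20·log₁₀(10.4/1.8) = 96 − 15.24 = 80.76 dB(A).
ultrasonic cleaner: 84 − 20·log₁₀(21.0/1.8) = 84 − 21.34 = 62.66 dB(A).
grinder: 94 − 20·log₁₀(16.2/1.8) = 94 − 19.08 = 74.92 dB(A).
Σ 10^(L/10) = 1.521e+08 → L_total = 10·log₁₀(1.521e+08) = 81.82 dB(A).

81.8 dB(A)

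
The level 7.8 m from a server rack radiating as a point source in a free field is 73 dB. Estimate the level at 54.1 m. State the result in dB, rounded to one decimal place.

Point-source attenuation: ΔL = 20·log₁₀(r₂/r₁) = 20·log₁₀(54.1/7.8) = 16.822 dB.
L₂ = 73 − 20·log₁₀(54.1/7.8) = 73 − 16.822 = 56.18 dB.

56.2 dB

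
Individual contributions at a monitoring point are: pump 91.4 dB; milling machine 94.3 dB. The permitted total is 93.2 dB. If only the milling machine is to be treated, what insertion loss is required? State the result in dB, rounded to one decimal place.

5.8 dB

The untreated sources together contribute 10^(91.4/10) = 1.380e+09, i.e. 91.40 dB.
To meet 93.2 dB overall, the treated milling machine may contribute at most 10^(93.2/10) − 1.380e+09 = 7.089e+08, i.e. 88.51 dB.
So the milling machine must be reduced from 94.3 to 88.51 dB: IL = 5.79 dB.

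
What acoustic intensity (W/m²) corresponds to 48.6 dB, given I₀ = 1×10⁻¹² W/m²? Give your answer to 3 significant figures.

7.24e-08 W/m²

I/I₀ = 10^(48.6/10) = 7.244e+04, so I = 7.244e+04 × 10⁻¹² W/m².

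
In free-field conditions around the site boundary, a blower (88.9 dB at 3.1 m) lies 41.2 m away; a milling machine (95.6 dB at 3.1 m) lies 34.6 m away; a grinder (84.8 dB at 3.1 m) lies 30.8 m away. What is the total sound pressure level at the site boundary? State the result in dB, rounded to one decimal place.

Apply inverse-square spreading to bring every level to the receiver, then sum 10^(L/10).
blower: 88.9 − 20·log₁₀(41.2/3.1) = 88.9 − 22.47 = 66.43 dB.
milling machine: 95.6 − 20·log₁₀(34.6/3.1) = 95.6 − 20.95 = 74.65 dB.
grinder: 84.8 − 20·log₁₀(30.8/3.1) = 84.8 − 19.94 = 64.86 dB.
Σ 10^(L/10) = 3.660e+07 → L_total = 10·log₁₀(3.660e+07) = 75.63 dB.

75.6 dB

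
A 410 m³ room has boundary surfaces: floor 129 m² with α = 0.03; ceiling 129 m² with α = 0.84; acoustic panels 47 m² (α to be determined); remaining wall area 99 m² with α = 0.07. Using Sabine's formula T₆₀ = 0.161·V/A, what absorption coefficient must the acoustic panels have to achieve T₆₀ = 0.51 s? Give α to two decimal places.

0.22

From T₆₀ = 0.161·V/A, the target T₆₀ = 0.51 s needs A = 0.161·410/0.51 = 129.43 m².
Absorption from the other surfaces = 129·0.03 + 129·0.84 + 99·0.07 = 119.16 m², so the acoustic panels must supply 10.27 m² over 47 m².
α = 10.27/47 = 0.219.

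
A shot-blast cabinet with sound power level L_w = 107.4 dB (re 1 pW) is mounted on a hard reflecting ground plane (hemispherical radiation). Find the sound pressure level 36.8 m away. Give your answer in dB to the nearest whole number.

68 dB

L_p = L_w − 10·log₁₀(2π·r²) with r = 36.8 m.
2π·r² = 8509 m², 10·log₁₀ of that is 39.299 dB.
L_p = 107.4 − 39.299 = 68.10 dB.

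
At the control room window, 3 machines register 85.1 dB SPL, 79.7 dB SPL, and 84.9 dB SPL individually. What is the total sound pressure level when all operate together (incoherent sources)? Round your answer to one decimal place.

For uncorrelated sources the intensities add, so convert each level to linear form, sum, and take 10·log₁₀ of the total.
Σ 10^(L/10) = 10^(85.1/10) + 10^(79.7/10) + 10^(84.9/10) = 7.259e+08.
L_total = 10·log₁₀(7.259e+08) = 88.61 dB SPL.

88.6 dB SPL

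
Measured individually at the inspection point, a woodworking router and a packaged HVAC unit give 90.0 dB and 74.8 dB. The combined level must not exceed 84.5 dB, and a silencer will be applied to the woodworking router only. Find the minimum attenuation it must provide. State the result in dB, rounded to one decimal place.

6.0 dB

The untreated sources together contribute 10^(74.8/10) = 3.020e+07, i.e. 74.80 dB.
To meet 84.5 dB overall, the treated woodworking router may contribute at most 10^(84.5/10) − 3.020e+07 = 2.516e+08, i.e. 84.01 dB.
So the woodworking router must be reduced from 90.0 to 84.01 dB: IL = 5.99 dB.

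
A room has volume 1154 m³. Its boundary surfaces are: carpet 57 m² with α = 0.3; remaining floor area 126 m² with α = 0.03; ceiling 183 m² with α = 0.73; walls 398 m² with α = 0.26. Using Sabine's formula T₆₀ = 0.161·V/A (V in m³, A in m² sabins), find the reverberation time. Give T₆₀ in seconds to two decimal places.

Total absorption A = 57·0.3 + 126·0.03 + 183·0.73 + 398·0.26 = 257.95 m² sabins.
T₆₀ = 0.161 × 1154 / 257.95 = 0.720 s.

0.72 s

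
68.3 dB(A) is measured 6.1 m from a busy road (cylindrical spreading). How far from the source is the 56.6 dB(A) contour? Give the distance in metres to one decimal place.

The 11.7 dB drop corresponds to a distance ratio of 10^(11.7/10) for a line source.
r₂ = 6.1·10^((68.3−56.6)/10) = 6.1·10^(11.7/10) = 90.23 m.

90.2 m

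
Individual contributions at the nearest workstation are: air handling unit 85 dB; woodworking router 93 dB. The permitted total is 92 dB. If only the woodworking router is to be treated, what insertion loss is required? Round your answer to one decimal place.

2.0 dB

Fixed contribution from the other source: Σ 10^(L/10) = 10^(85/10) = 3.162e+08 (85.00 dB).
The limit corresponds to 10^(92/10) = 1.585e+09; subtracting the fixed part leaves 1.269e+09 for the woodworking router, i.e. 91.03 dB.
So the woodworking router must be reduced from 93 to 91.03 dB: IL = 1.97 dB.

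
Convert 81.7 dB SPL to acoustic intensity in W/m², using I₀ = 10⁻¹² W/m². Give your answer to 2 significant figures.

0.00015 W/m²

L = 10·log₁₀(I/I₀) ⇒ I = I₀·10^(L/10) = 10⁻¹² × 10^8.17.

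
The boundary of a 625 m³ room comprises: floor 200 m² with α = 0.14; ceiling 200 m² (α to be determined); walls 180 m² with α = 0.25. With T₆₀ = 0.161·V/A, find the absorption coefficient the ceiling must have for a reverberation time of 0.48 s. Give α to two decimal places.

0.68

A = 0.161·V/T₆₀ = 0.161·625/0.48 = 209.64 m² sabins.
Absorption from the other surfaces = 200·0.14 + 180·0.25 = 73.00 m², so the ceiling must supply 136.64 m² over 200 m².
α = 136.64/200 = 0.683.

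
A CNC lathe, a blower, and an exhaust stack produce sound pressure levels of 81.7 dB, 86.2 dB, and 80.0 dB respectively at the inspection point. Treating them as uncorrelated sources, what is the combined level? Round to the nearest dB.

88 dB

Incoherent sources combine by intensity addition: L_total = 10·log₁₀(Σ 10^(L_i/10)).
Σ 10^(L/10) = 10^(81.7/10) + 10^(86.2/10) + 10^(80.0/10) = 6.648e+08.
L_total = 10·log₁₀(6.648e+08) = 88.23 dB.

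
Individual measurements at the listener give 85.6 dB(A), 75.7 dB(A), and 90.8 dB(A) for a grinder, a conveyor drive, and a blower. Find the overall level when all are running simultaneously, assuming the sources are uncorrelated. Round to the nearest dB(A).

Incoherent sources combine by intensity addition: L_total = 10·log₁₀(Σ 10^(L_i/10)).
Σ 10^(L/10) = 10^(85.6/10) + 10^(75.7/10) + 10^(90.8/10) = 1.602e+09.
L_total = 10·log₁₀(1.602e+09) = 92.05 dB(A).

92 dB(A)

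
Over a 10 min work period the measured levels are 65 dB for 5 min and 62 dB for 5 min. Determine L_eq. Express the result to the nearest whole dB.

Weight each interval's intensity by its duration and average over T = 10 min:
Σ tᵢ·10^(Lᵢ/10) = 5·10^(65/10) + 5·10^(62/10) = 2.374e+07.
L_eq = 10·log₁₀(2.374e+07/10) = 63.75 dB.

64 dB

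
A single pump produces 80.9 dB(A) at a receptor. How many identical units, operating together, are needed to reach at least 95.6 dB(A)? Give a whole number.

Need L₁ + 10·log₁₀ N ≥ 95.6, i.e. log₁₀ N ≥ 1.47.
N ≥ 10^(14.7/10) = 29.512, so N = 30.

30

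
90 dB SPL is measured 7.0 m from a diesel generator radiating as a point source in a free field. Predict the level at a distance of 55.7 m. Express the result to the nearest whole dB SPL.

72 dB SPL

Spherical spreading from a point source gives a 20·log₁₀(r₂/r₁) drop.
L₂ = 90 − 20·log₁₀(55.7/7.0) = 90 − 18.015 = 71.98 dB SPL.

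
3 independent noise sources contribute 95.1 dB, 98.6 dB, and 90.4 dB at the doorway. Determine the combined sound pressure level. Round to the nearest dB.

101 dB

Incoherent sources combine by intensity addition: L_total = 10·log₁₀(Σ 10^(L_i/10)).
Σ 10^(L/10) = 10^(95.1/10) + 10^(98.6/10) + 10^(90.4/10) = 1.158e+10.
L_total = 10·log₁₀(1.158e+10) = 100.64 dB.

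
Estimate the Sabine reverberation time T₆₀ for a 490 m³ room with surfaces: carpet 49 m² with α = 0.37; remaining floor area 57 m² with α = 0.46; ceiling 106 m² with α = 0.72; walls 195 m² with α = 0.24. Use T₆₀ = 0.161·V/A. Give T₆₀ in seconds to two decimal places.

0.47 s

Total absorption A = 49·0.37 + 57·0.46 + 106·0.72 + 195·0.24 = 167.47 m² sabins.
T₆₀ = 0.161 × 490 / 167.47 = 0.471 s.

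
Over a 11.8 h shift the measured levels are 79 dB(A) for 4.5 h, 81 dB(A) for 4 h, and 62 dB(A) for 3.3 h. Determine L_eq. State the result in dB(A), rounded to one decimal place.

78.7 dB(A)

L_eq = 10·log₁₀[(1/T)·Σ tᵢ·10^(Lᵢ/10)] with T = 11.8 h.
Σ tᵢ·10^(Lᵢ/10) = 4.5·10^(79/10) + 4·10^(81/10) + 3.3·10^(62/10) = 8.662e+08.
L_eq = 10·log₁₀(8.662e+08/11.8) = 78.66 dB(A).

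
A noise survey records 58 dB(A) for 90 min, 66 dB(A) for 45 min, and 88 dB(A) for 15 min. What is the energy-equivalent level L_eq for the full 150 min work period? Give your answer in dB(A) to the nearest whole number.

78 dB(A)

L_eq = 10·log₁₀[(1/T)·Σ tᵢ·10^(Lᵢ/10)] with T = 150 min.
Σ tᵢ·10^(Lᵢ/10) = 90·10^(58/10) + 45·10^(66/10) + 15·10^(88/10) = 9.700e+09.
L_eq = 10·log₁₀(9.700e+09/150) = 78.11 dB(A).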